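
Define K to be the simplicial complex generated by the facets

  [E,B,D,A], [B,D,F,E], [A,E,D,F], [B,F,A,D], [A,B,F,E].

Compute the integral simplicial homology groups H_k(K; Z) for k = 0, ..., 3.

H_0 = Z,  H_1 = 0,  H_2 = 0,  H_3 = Z.

K has 5 vertices, 10 edges, 10 triangles, 5 3-simplices.
rank ∂_0 = 0, rank ∂_1 = 4 ⇒ b_0 = 5 − 0 − 4 = 1; all invariant factors of ∂_1 are 1 so no torsion. So H_0 ≅ Z.
rank ∂_1 = 4, rank ∂_2 = 6 ⇒ b_1 = 10 − 4 − 6 = 0; all invariant factors of ∂_2 are 1 so no torsion. So H_1 ≅ 0.
rank ∂_2 = 6, rank ∂_3 = 4 ⇒ b_2 = 10 − 6 − 4 = 0; all invariant factors of ∂_3 are 1 so no torsion. So H_2 ≅ 0.
rank ∂_3 = 4, rank ∂_4 = 0 ⇒ b_3 = 5 − 4 − 0 = 1. So H_3 ≅ Z.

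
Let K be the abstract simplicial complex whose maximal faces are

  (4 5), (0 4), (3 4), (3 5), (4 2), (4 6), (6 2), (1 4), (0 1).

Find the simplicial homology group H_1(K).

H_1 ≅ Z^3.

Take the total order 0 < 1 < 2 < 3 < 4 < 5 < 6 on the vertex set. Then K (dimension 1) consists of the simplices:

  0-simplices (7): [0], [1], [2], [3], [4], [5], [6]
  1-simplices (9): [0,1], [0,4], [1,4], [2,4], [2,6], [3,4], [3,5], [4,5], [4,6]

giving chain groups C_0 ≅ Z^7, C_1 ≅ Z^9.

∂_1: C_1 → C_0 sends each edge [p,q] (with p < q) to q − p.
This gives a 7×9 integer matrix of rank 6; reducing to Smith normal form yields diagonal entries (1,1,1,1,1,1).

Reading off H_k = ker ∂_k / im ∂_{k+1}:

  H_1: rank ker ∂_1 − rank ∂_2 = (9 − 6) − 0 = 3, and there is no ∂_2, so H_1 ≅ Z^3.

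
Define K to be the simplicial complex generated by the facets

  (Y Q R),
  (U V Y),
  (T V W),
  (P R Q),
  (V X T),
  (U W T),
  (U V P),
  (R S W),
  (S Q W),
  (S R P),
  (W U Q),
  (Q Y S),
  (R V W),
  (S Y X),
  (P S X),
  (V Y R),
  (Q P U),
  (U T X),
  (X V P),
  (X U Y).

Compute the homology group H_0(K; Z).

Take the total order P < Q < R < S < T < U < V < W < X < Y on the vertex set. Then K (dimension 2) consists of the simplices:

  0-simplices (10): P, Q, R, S, T, U, V, W, X, Y
  1-simplices (30): PQ, PR, PS, PU, PV, PX, QR, QS, QU, QW, QY, RS, RV, RW, RY, SW, SX, SY, TU, TV, TW, TX, UV, UW, UX, UY, VW, VX, VY, XY
  2-simplices (20): PQR, PQU, PRS, PSX, PUV, PVX, QRY, QSW, QSY, QUW, RSW, RVW, RVY, SXY, TUW, TUX, TVW, TVX, UVY, UXY

Hence C_0 ≅ Z^10, C_1 ≅ Z^30, C_2 ≅ Z^20.

Boundary ∂_1: C_1 → C_0 is given by ∂[p,q] = [q] − [p].
As a 10×30 matrix over Z this has rank 9, with invariant factors (1,1,1,1,1,1,1,1,1).

∂_2: C_2 → C_1 acts by ∂[p,q,r] = [q,r] − [p,r] + [p,q]. For instance
  ∂PVX = VX − PX + PV,
  ∂TVW = VW − TW + TV.
This gives a 30×20 integer matrix of rank 20; reducing to Smith normal form yields diagonal entries (1,1,1,1,1,1,1,1,1,1,1,1,1,1,1,1,1,1,1,2).

Now H_k = ker ∂_k / im ∂_{k+1}, so:

  H_0: rank C_0 − rank ∂_1 = 10 − 9 = 1, and the invariant factors of ∂_1 are all 1, so H_0 ≅ Z.

H_0 ≅ Z.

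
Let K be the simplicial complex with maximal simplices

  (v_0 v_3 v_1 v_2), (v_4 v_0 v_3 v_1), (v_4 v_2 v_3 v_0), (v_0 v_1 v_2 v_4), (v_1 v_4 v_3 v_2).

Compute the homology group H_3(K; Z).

We work with the vertex ordering v_0 < v_1 < v_2 < v_3 < v_4. The simplices of K, each written with vertices in increasing order, are:

  0-simplices (5): [v_0], [v_1], [v_2], [v_3], [v_4]
  1-simplices (10): [v_0,v_1], [v_0,v_2], [v_0,v_3], [v_0,v_4], [v_1,v_2], [v_1,v_3], [v_1,v_4], [v_2,v_3], [v_2,v_4], [v_3,v_4]
  2-simplices (10): [v_0,v_1,v_2], [v_0,v_1,v_3], [v_0,v_1,v_4], [v_0,v_2,v_3], [v_0,v_2,v_4], [v_0,v_3,v_4], [v_1,v_2,v_3], [v_1,v_2,v_4], [v_1,v_3,v_4], [v_2,v_3,v_4]
  3-simplices (5): [v_0,v_1,v_2,v_3], [v_0,v_1,v_2,v_4], [v_0,v_1,v_3,v_4], [v_0,v_2,v_3,v_4], [v_1,v_2,v_3,v_4]

Hence C_0 ≅ Z^5, C_1 ≅ Z^10, C_2 ≅ Z^10, C_3 ≅ Z^5.

Boundary ∂_1: C_1 → C_0 maps an edge to its endpoints' difference, ∂[p,q] = q − p. For instance
  ∂[v_0,v_2] = [v_2] − [v_0].
This gives a 5×10 integer matrix of rank 4; reducing to Smith normal form yields diagonal entries (1,1,1,1).

The boundary map ∂_2: C_2 → C_1 maps a triangle to the signed sum of its edges. For instance
  ∂[v_1,v_2,v_4] = [v_2,v_4] − [v_1,v_4] + [v_1,v_2],
  ∂[v_1,v_2,v_3] = [v_2,v_3] − [v_1,v_3] + [v_1,v_2].
The 10×10 boundary matrix has rank 6 and Smith normal form diag(1,1,1,1,1,1).

∂_3: C_3 → C_2 sends each 3-simplex σ to the alternating sum Σ_i (−1)^i (σ with its i-th vertex removed). For instance
  ∂[v_0,v_2,v_3,v_4] = [v_2,v_3,v_4] − [v_0,v_3,v_4] + [v_0,v_2,v_4] − [v_0,v_2,v_3],
  ∂[v_0,v_1,v_3,v_4] = [v_1,v_3,v_4] − [v_0,v_3,v_4] + [v_0,v_1,v_4] − [v_0,v_1,v_3].
The 10×5 boundary matrix has rank 4 and Smith normal form diag(1,1,1,1).

Now H_k = ker ∂_k / im ∂_{k+1}, so:

  H_3: rank ker ∂_3 − rank ∂_4 = (5 − 4) − 0 = 1, and there is no ∂_4, so H_3 = Z.

H_3 = Z.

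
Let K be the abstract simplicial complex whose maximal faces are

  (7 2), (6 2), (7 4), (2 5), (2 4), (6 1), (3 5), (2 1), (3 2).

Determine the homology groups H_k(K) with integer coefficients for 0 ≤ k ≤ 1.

We work with the vertex ordering 1 < 2 < 3 < 4 < 5 < 6 < 7. The simplices of K, each written with vertices in increasing order, are:

  0-simplices (7): [1], [2], [3], [4], [5], [6], [7]
  1-simplices (9): [1,2], [1,6], [2,3], [2,4], [2,5], [2,6], [2,7], [3,5], [4,7]

giving chain groups C_0 ≅ Z^7, C_1 ≅ Z^9.

The boundary map ∂_1: C_1 → C_0 is given by ∂[p,q] = [q] − [p].
The 7×9 boundary matrix has rank 6 and Smith normal form diag(1,1,1,1,1,1).

Now H_k = ker ∂_k / im ∂_{k+1}, so:

  H_0: rank C_0 − rank ∂_1 = 7 − 6 = 1, and the invariant factors of ∂_1 are all 1, so H_0 = Z.
  H_1: rank ker ∂_1 − rank ∂_2 = (9 − 6) − 0 = 3, and there is no ∂_2, so H_1 = Z^3.

(K is a triangulation of a wedge of 3 circles.)

H_0 = Z,  H_1 = Z^3.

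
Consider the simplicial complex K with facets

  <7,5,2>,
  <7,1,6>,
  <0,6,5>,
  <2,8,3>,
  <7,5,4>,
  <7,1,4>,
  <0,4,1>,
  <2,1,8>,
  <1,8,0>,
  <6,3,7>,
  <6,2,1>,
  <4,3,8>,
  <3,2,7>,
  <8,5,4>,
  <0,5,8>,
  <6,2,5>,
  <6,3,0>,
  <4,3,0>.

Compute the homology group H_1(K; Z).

K has 9 vertices, 27 edges, 18 triangles.
rank ∂_1 = 8, rank ∂_2 = 18 ⇒ b_1 = 27 − 8 − 18 = 1; ∂_2 has invariant factor(s) [2] giving torsion. So H_1 ≅ Z ⊕ Z/2.

H_1 = Z ⊕ Z/2.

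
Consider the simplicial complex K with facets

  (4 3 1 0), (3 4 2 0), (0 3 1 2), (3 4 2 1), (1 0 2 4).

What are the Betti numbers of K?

b_0 = 1, b_1 = 0, b_2 = 0, b_3 = 1.

Take the total order 0 < 1 < 2 < 3 < 4 on the vertex set. Then K (dimension 3) consists of the simplices:

  0-simplices (5): [0], [1], [2], [3], [4]
  1-simplices (10): [0,1], [0,2], [0,3], [0,4], [1,2], [1,3], [1,4], [2,3], [2,4], [3,4]
  2-simplices (10): [0,1,2], [0,1,3], [0,1,4], [0,2,3], [0,2,4], [0,3,4], [1,2,3], [1,2,4], [1,3,4], [2,3,4]
  3-simplices (5): [0,1,2,3], [0,1,2,4], [0,1,3,4], [0,2,3,4], [1,2,3,4]

giving chain groups C_0 ≅ Z^5, C_1 ≅ Z^10, C_2 ≅ Z^10, C_3 ≅ Z^5.

Boundary ∂_1: C_1 → C_0 maps an edge to its endpoints' difference, ∂[p,q] = q − p.
This gives a 5×10 integer matrix of rank 4; reducing to Smith normal form yields diagonal entries (1,1,1,1).

Boundary ∂_2: C_2 → C_1 sends each 2-simplex [p,q,r] to [q,r] − [p,r] + [p,q]. For instance
  ∂[0,2,4] = [2,4] − [0,4] + [0,2],
  ∂[0,1,3] = [1,3] − [0,3] + [0,1].
This gives a 10×10 integer matrix of rank 6; reducing to Smith normal form yields diagonal entries (1,1,1,1,1,1).

Boundary ∂_3: C_3 → C_2 sends each 3-simplex σ to the alternating sum Σ_i (−1)^i (σ with its i-th vertex removed). For instance
  ∂[0,1,2,3] = [1,2,3] − [0,2,3] + [0,1,3] − [0,1,2],
  ∂[0,2,3,4] = [2,3,4] − [0,3,4] + [0,2,4] − [0,2,3].
As a 10×5 matrix over Z this has rank 4, with invariant factors (1,1,1,1).

Now H_k = ker ∂_k / im ∂_{k+1}, so:

  H_0: rank C_0 − rank ∂_1 = 5 − 4 = 1, and the invariant factors of ∂_1 are all 1, so H_0 = Z.
  H_1: rank ker ∂_1 − rank ∂_2 = (10 − 4) − 6 = 0, and the invariant factors of ∂_2 are all 1, so H_1 = 0.
  H_2: rank ker ∂_2 − rank ∂_3 = (10 − 6) − 4 = 0, and the invariant factors of ∂_3 are all 1, so H_2 = 0.
  H_3: rank ker ∂_3 − rank ∂_4 = (5 − 4) − 0 = 1, and there is no ∂_4, so H_3 = Z.

Hence the Betti numbers are b_0 = 1, b_1 = 0, b_2 = 0, b_3 = 1.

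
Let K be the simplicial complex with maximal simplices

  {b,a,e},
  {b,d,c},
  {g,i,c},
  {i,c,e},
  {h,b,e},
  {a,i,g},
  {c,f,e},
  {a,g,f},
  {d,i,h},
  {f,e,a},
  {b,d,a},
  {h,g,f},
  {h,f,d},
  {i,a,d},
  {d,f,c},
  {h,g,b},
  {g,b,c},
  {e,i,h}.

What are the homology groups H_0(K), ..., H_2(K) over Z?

H_0 ≅ Z,  H_1 ≅ Z^2,  H_2 ≅ Z.

Order the vertices as a < b < c < d < e < f < g < h < i. Listing each simplex with vertices in this order, K has dimension 2 with simplices:

  0-simplices (9): a, b, c, d, e, f, g, h, i
  1-simplices (27): ab, ad, ae, af, ag, ai, bc, bd, be, bg, bh, cd, ce, cf, cg, ci, df, dh, di, ef, eh, ei, fg, fh, gh, gi, hi
  2-simplices (18): abd, abe, adi, aef, afg, agi, bcd, bcg, beh, bgh, cdf, cef, cei, cgi, dfh, dhi, ehi, fgh

giving chain groups C_0 ≅ Z^9, C_1 ≅ Z^27, C_2 ≅ Z^18.

Boundary ∂_1: C_1 → C_0 sends each edge [p,q] (with p < q) to q − p.
The 9×27 boundary matrix has rank 8 and Smith normal form diag(1,1,1,1,1,1,1,1).

Boundary ∂_2: C_2 → C_1 acts by ∂[p,q,r] = [q,r] − [p,r] + [p,q]. For instance
  ∂bgh = gh − bh + bg,
  ∂afg = fg − ag + af.
The resulting 27×18 matrix has rank 17, and its Smith normal form has invariant factors (1,1,1,1,1,1,1,1,1,1,1,1,1,1,1,1,1).

From H_k ≅ ker(∂_k) / im(∂_{k+1}) we obtain:

  H_0: rank C_0 − rank ∂_1 = 9 − 8 = 1, and the invariant factors of ∂_1 are all 1, so H_0 ≅ Z.
  H_1: rank ker ∂_1 − rank ∂_2 = (27 − 8) − 17 = 2, and the invariant factors of ∂_2 are all 1, so H_1 ≅ Z^2.
  H_2: rank ker ∂_2 − rank ∂_3 = (18 − 17) − 0 = 1, and there is no ∂_3, so H_2 ≅ Z.

As a check, the Euler characteristic is 9 − 27 + 18 = 0, which agrees with 1 − 2 + 1 = 0.
(K is a triangulation of the torus T^2.)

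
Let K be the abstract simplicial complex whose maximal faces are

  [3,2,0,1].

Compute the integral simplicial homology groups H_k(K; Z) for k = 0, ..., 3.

Order the vertices as 0 < 1 < 2 < 3. Listing each simplex with vertices in this order, K has dimension 3 with simplices:

  0-simplices (4): [0], [1], [2], [3]
  1-simplices (6): [0,1], [0,2], [0,3], [1,2], [1,3], [2,3]
  2-simplices (4): [0,1,2], [0,1,3], [0,2,3], [1,2,3]
  3-simplices (1): [0,1,2,3]

so the chain groups are C_0 ≅ Z^4, C_1 ≅ Z^6, C_2 ≅ Z^4, C_3 ≅ Z^1.

The boundary map ∂_1: C_1 → C_0 maps an edge to its endpoints' difference, ∂[p,q] = q − p.
The resulting 4×6 matrix has rank 3, and its Smith normal form has invariant factors (1,1,1).

∂_2: C_2 → C_1 acts by ∂[p,q,r] = [q,r] − [p,r] + [p,q]. For instance
  ∂[0,1,3] = [1,3] − [0,3] + [0,1],
  ∂[0,2,3] = [2,3] − [0,3] + [0,2].
The resulting 6×4 matrix has rank 3, and its Smith normal form has invariant factors (1,1,1).

The boundary map ∂_3: C_3 → C_2 sends each 3-simplex σ to the alternating sum Σ_i (−1)^i (σ with its i-th vertex removed). For instance
  ∂[0,1,2,3] = [1,2,3] − [0,2,3] + [0,1,3] − [0,1,2].
As a 4×1 matrix over Z this has rank 1, with invariant factors (1).

Reading off H_k = ker ∂_k / im ∂_{k+1}:

  H_0: rank C_0 − rank ∂_1 = 4 − 3 = 1, and the invariant factors of ∂_1 are all 1, so H_0 ≅ Z.
  H_1: rank ker ∂_1 − rank ∂_2 = (6 − 3) − 3 = 0, and the invariant factors of ∂_2 are all 1, so H_1 ≅ 0.
  H_2: rank ker ∂_2 − rank ∂_3 = (4 − 3) − 1 = 0, and the invariant factors of ∂_3 are all 1, so H_2 ≅ 0.
  H_3: rank ker ∂_3 − rank ∂_4 = (1 − 1) − 0 = 0, and there is no ∂_4, so H_3 ≅ 0.

H_0 = Z,  H_1 = 0,  H_2 = 0,  H_3 = 0.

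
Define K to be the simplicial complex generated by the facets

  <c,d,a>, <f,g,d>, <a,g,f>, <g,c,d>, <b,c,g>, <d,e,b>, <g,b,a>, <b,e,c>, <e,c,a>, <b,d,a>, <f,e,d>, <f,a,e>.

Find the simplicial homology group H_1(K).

H_1 ≅ Z/2.

Fix the vertex order a < b < c < d < e < f < g and write every simplex with vertices in increasing order. Then dim K = 2 and the simplices of K are:

  0-simplices (7): a, b, c, d, e, f, g
  1-simplices (18): ab, ac, ad, ae, af, ag, bc, bd, be, bg, cd, ce, cg, de, df, dg, ef, fg
  2-simplices (12): abd, abg, acd, ace, aef, afg, bce, bcg, bde, cdg, def, dfg

so the chain groups are C_0 ≅ Z^7, C_1 ≅ Z^18, C_2 ≅ Z^12.

The boundary map ∂_1: C_1 → C_0 sends each edge [p,q] (with p < q) to q − p.
As a 7×18 matrix over Z this has rank 6, with invariant factors (1,1,1,1,1,1).

The boundary map ∂_2: C_2 → C_1 maps a triangle to the signed sum of its edges. For instance
  ∂cdg = dg − cg + cd,
  ∂acd = cd − ad + ac.
The resulting 18×12 matrix has rank 12, and its Smith normal form has invariant factors (1,1,1,1,1,1,1,1,1,1,1,2).

From H_k ≅ ker(∂_k) / im(∂_{k+1}) we obtain:

  H_1: rank ker ∂_1 − rank ∂_2 = (18 − 6) − 12 = 0, and ∂_2 has invariant factor 2 > 1, so H_1 ≅ Z/2.

(K is a triangulation of the real projective plane RP^2.)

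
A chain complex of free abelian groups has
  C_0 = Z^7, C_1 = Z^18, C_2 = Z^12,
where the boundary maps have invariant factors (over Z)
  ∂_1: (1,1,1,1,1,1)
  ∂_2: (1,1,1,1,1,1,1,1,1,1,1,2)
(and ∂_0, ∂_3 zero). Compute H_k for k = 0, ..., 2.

H_0 ≅ Z,  H_1 ≅ Z/2,  H_2 = 0.

H_0: b_0 = 7 − 0 − 6 = 1; torsion from ∂_1 factors > 1: none. So H_0 ≅ Z.
H_1: b_1 = 18 − 6 − 12 = 0; torsion from ∂_2 factors > 1: [2]. So H_1 ≅ Z/2.
H_2: b_2 = 12 − 12 − 0 = 0; torsion from ∂_3 factors > 1: none. So H_2 ≅ 0.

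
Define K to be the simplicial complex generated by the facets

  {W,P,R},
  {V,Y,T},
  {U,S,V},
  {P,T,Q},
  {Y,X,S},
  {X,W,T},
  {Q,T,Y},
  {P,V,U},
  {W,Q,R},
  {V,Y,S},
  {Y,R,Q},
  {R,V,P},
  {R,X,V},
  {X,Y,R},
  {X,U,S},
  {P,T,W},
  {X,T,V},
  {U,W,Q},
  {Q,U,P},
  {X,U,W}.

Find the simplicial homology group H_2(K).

H_2 = 0.

We work with the vertex ordering P < Q < R < S < T < U < V < W < X < Y. The simplices of K, each written with vertices in increasing order, are:

  0-simplices (10): P, Q, R, S, T, U, V, W, X, Y
  1-simplices (30): PQ, PR, PT, PU, PV, PW, QR, QT, QU, QW, QY, RV, RW, RX, RY, SU, SV, SX, SY, TV, TW, TX, TY, UV, UW, UX, VX, VY, WX, XY
  2-simplices (20): PQT, PQU, PRV, PRW, PTW, PUV, QRW, QRY, QTY, QUW, RVX, RXY, SUV, SUX, SVY, SXY, TVX, TVY, TWX, UWX

Hence C_0 ≅ Z^10, C_1 ≅ Z^30, C_2 ≅ Z^20.

The boundary map ∂_1: C_1 → C_0 maps an edge to its endpoints' difference, ∂[p,q] = q − p.
As a 10×30 matrix over Z this has rank 9, with invariant factors (1,1,1,1,1,1,1,1,1).

Boundary ∂_2: C_2 → C_1 sends each 2-simplex [p,q,r] to [q,r] − [p,r] + [p,q]. For instance
  ∂TWX = WX − TX + TW,
  ∂QRY = RY − QY + QR.
The 30×20 boundary matrix has rank 20 and Smith normal form diag(1,1,1,1,1,1,1,1,1,1,1,1,1,1,1,1,1,1,1,2).

Now H_k = ker ∂_k / im ∂_{k+1}, so:

  H_2: rank ker ∂_2 − rank ∂_3 = (20 − 20) − 0 = 0, and there is no ∂_3, so H_2 = 0.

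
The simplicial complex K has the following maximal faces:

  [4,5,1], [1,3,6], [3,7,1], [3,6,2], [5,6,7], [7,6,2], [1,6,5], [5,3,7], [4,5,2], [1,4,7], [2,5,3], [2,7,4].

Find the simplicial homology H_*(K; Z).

Take the total order 1 < 2 < 3 < 4 < 5 < 6 < 7 on the vertex set. Then K (dimension 2) consists of the simplices:

  0-simplices (7): [1], [2], [3], [4], [5], [6], [7]
  1-simplices (18): [1,3], [1,4], [1,5], [1,6], [1,7], [2,3], [2,4], [2,5], [2,6], [2,7], [3,5], [3,6], [3,7], [4,5], [4,7], [5,6], [5,7], [6,7]
  2-simplices (12): [1,3,6], [1,3,7], [1,4,5], [1,4,7], [1,5,6], [2,3,5], [2,3,6], [2,4,5], [2,4,7], [2,6,7], [3,5,7], [5,6,7]

Hence C_0 ≅ Z^7, C_1 ≅ Z^18, C_2 ≅ Z^12.

Boundary ∂_1: C_1 → C_0 maps an edge to its endpoints' difference, ∂[p,q] = q − p. For instance
  ∂[2,5] = [5] − [2].
This gives a 7×18 integer matrix of rank 6; reducing to Smith normal form yields diagonal entries (1,1,1,1,1,1).

Boundary ∂_2: C_2 → C_1 acts by ∂[p,q,r] = [q,r] − [p,r] + [p,q]. For instance
  ∂[1,3,7] = [3,7] − [1,7] + [1,3],
  ∂[2,4,7] = [4,7] − [2,7] + [2,4].
As a 18×12 matrix over Z this has rank 12, with invariant factors (1,1,1,1,1,1,1,1,1,1,1,2).

Reading off H_k = ker ∂_k / im ∂_{k+1}:

  H_0: rank C_0 − rank ∂_1 = 7 − 6 = 1, and the invariant factors of ∂_1 are all 1, so H_0 ≅ Z.
  H_1: rank ker ∂_1 − rank ∂_2 = (18 − 6) − 12 = 0, and ∂_2 has invariant factor 2 > 1, so H_1 ≅ Z_2.
  H_2: rank ker ∂_2 − rank ∂_3 = (12 − 12) − 0 = 0, and there is no ∂_3, so H_2 ≅ 0.

As a check, the Euler characteristic is 7 − 18 + 12 = 1, which agrees with 1 − 0 + 0 = 1.
(K is a triangulation of the real projective plane RP^2.)

H_0 ≅ Z,  H_1 ≅ Z_2,  H_2 = 0.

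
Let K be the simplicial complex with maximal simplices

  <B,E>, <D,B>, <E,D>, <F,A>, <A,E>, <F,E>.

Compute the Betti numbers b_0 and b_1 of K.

K has 5 vertices, 6 edges.
rank ∂_0 = 0, rank ∂_1 = 4 ⇒ b_0 = 5 − 0 − 4 = 1; all invariant factors of ∂_1 are 1 so no torsion. So H_0 = Z.
rank ∂_1 = 4, rank ∂_2 = 0 ⇒ b_1 = 6 − 4 − 0 = 2. So H_1 = Z^2.

b_0 = 1, b_1 = 2.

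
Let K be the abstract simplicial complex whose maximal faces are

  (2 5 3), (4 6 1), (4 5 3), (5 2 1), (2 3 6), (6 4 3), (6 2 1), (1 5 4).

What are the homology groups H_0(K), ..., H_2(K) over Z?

H_0 ≅ Z,  H_1 = 0,  H_2 ≅ Z.

K has 6 vertices, 12 edges, 8 triangles.
rank ∂_0 = 0, rank ∂_1 = 5 ⇒ b_0 = 6 − 0 − 5 = 1; all invariant factors of ∂_1 are 1 so no torsion. So H_0 = Z.
rank ∂_1 = 5, rank ∂_2 = 7 ⇒ b_1 = 12 − 5 − 7 = 0; all invariant factors of ∂_2 are 1 so no torsion. So H_1 = 0.
rank ∂_2 = 7, rank ∂_3 = 0 ⇒ b_2 = 8 − 7 − 0 = 1. So H_2 = Z.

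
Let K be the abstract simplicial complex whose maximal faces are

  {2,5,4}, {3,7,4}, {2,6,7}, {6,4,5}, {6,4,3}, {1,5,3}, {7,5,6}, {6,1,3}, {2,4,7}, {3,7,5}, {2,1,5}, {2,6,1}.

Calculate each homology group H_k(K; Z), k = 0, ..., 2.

Fix the vertex order 1 < 2 < 3 < 4 < 5 < 6 < 7 and write every simplex with vertices in increasing order. Then dim K = 2 and the simplices of K are:

  0-simplices (7): [1], [2], [3], [4], [5], [6], [7]
  1-simplices (18): [1,2], [1,3], [1,5], [1,6], [2,4], [2,5], [2,6], [2,7], [3,4], [3,5], [3,6], [3,7], [4,5], [4,6], [4,7], [5,6], [5,7], [6,7]
  2-simplices (12): [1,2,5], [1,2,6], [1,3,5], [1,3,6], [2,4,5], [2,4,7], [2,6,7], [3,4,6], [3,4,7], [3,5,7], [4,5,6], [5,6,7]

Hence C_0 ≅ Z^7, C_1 ≅ Z^18, C_2 ≅ Z^12.

Boundary ∂_1: C_1 → C_0 is given by ∂[p,q] = [q] − [p]. For instance
  ∂[2,4] = [4] − [2].
The resulting 7×18 matrix has rank 6, and its Smith normal form has invariant factors (1,1,1,1,1,1).

The boundary map ∂_2: C_2 → C_1 acts by ∂[p,q,r] = [q,r] − [p,r] + [p,q]. For instance
  ∂[1,2,6] = [2,6] − [1,6] + [1,2],
  ∂[2,6,7] = [6,7] − [2,7] + [2,6].
As a 18×12 matrix over Z this has rank 12, with invariant factors (1,1,1,1,1,1,1,1,1,1,1,2).

Now H_k = ker ∂_k / im ∂_{k+1}, so:

  H_0: rank C_0 − rank ∂_1 = 7 − 6 = 1, and the invariant factors of ∂_1 are all 1, so H_0 = Z.
  H_1: rank ker ∂_1 − rank ∂_2 = (18 − 6) − 12 = 0, and ∂_2 has invariant factor 2 > 1, so H_1 = Z_2.
  H_2: rank ker ∂_2 − rank ∂_3 = (12 − 12) − 0 = 0, and there is no ∂_3, so H_2 = 0.

H_0 ≅ Z,  H_1 ≅ Z_2,  H_2 = 0.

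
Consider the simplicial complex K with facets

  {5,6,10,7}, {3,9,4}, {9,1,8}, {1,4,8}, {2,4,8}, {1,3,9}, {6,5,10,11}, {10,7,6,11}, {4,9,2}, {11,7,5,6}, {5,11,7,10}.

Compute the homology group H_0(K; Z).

H_0 ≅ Z^2.

Order the vertices as 1 < 2 < 3 < 4 < 5 < 6 < 7 < 8 < 9 < 10 < 11. Listing each simplex with vertices in this order, K has dimension 3 with simplices:

  0-simplices (11): [1], [2], [3], [4], [5], [6], [7], [8], [9], [10], [11]
  1-simplices (22): [1,3], [1,4], [1,8], [1,9], [2,4], [2,8], [2,9], [3,4], [3,9], [4,8], [4,9], [5,6], [5,7], [5,10], [5,11], [6,7], [6,10], [6,11], [7,10], [7,11], [8,9], [10,11]
  2-simplices (16): [1,3,9], [1,4,8], [1,8,9], [2,4,8], [2,4,9], [3,4,9], [5,6,7], [5,6,10], [5,6,11], [5,7,10], [5,7,11], [5,10,11], [6,7,10], [6,7,11], [6,10,11], [7,10,11]
  3-simplices (5): [5,6,7,10], [5,6,7,11], [5,6,10,11], [5,7,10,11], [6,7,10,11]

so the chain groups are C_0 ≅ Z^11, C_1 ≅ Z^22, C_2 ≅ Z^16, C_3 ≅ Z^5.

The boundary map ∂_1: C_1 → C_0 sends each edge [p,q] (with p < q) to q − p.
The resulting 11×22 matrix has rank 9, and its Smith normal form has invariant factors (1,1,1,1,1,1,1,1,1).

Boundary ∂_2: C_2 → C_1 acts by ∂[p,q,r] = [q,r] − [p,r] + [p,q]. For instance
  ∂[6,10,11] = [10,11] − [6,11] + [6,10],
  ∂[7,10,11] = [10,11] − [7,11] + [7,10].
The resulting 22×16 matrix has rank 12, and its Smith normal form has invariant factors (1,1,1,1,1,1,1,1,1,1,1,1).

Boundary ∂_3: C_3 → C_2 sends each 3-simplex σ to the alternating sum Σ_i (−1)^i (σ with its i-th vertex removed). For instance
  ∂[5,7,10,11] = [7,10,11] − [5,10,11] + [5,7,11] − [5,7,10],
  ∂[5,6,7,10] = [6,7,10] − [5,7,10] + [5,6,10] − [5,6,7].
This gives a 16×5 integer matrix of rank 4; reducing to Smith normal form yields diagonal entries (1,1,1,1).

Reading off H_k = ker ∂_k / im ∂_{k+1}:

  H_0: rank C_0 − rank ∂_1 = 11 − 9 = 2, and the invariant factors of ∂_1 are all 1, so H_0 ≅ Z^2.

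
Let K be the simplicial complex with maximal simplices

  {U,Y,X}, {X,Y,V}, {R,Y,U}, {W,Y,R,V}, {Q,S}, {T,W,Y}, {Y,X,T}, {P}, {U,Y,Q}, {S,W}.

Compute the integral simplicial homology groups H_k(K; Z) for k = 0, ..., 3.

H_0 = Z^2,  H_1 = Z,  H_2 = 0,  H_3 = 0.

Fix the vertex order P < Q < R < S < T < U < V < W < X < Y and write every simplex with vertices in increasing order. Then dim K = 3 and the simplices of K are:

  0-simplices (10): P, Q, R, S, T, U, V, W, X, Y
  1-simplices (18): QS, QU, QY, RU, RV, RW, RY, SW, TW, TX, TY, UX, UY, VW, VX, VY, WY, XY
  2-simplices (10): QUY, RUY, RVW, RVY, RWY, TWY, TXY, UXY, VWY, VXY
  3-simplices (1): RVWY

Hence C_0 ≅ Z^10, C_1 ≅ Z^18, C_2 ≅ Z^10, C_3 ≅ Z^1.

The boundary map ∂_1: C_1 → C_0 maps an edge to its endpoints' difference, ∂[p,q] = q − p.
The 10×18 boundary matrix has rank 8 and Smith normal form diag(1,1,1,1,1,1,1,1).

Boundary ∂_2: C_2 → C_1 sends each 2-simplex [p,q,r] to [q,r] − [p,r] + [p,q]. For instance
  ∂RWY = WY − RY + RW,
  ∂TXY = XY − TY + TX.
As a 18×10 matrix over Z this has rank 9, with invariant factors (1,1,1,1,1,1,1,1,1).

The boundary map ∂_3: C_3 → C_2 sends each 3-simplex σ to the alternating sum Σ_i (−1)^i (σ with its i-th vertex removed). For instance
  ∂RVWY = VWY − RWY + RVY − RVW.
The 10×1 boundary matrix has rank 1 and Smith normal form diag(1).

Computing H_k = (kernel of ∂_k) / (image of ∂_{k+1}):

  H_0: rank C_0 − rank ∂_1 = 10 − 8 = 2, and the invariant factors of ∂_1 are all 1, so H_0 ≅ Z^2.
  H_1: rank ker ∂_1 − rank ∂_2 = (18 − 8) − 9 = 1, and the invariant factors of ∂_2 are all 1, so H_1 ≅ Z.
  H_2: rank ker ∂_2 − rank ∂_3 = (10 − 9) − 1 = 0, and the invariant factors of ∂_3 are all 1, so H_2 ≅ 0.
  H_3: rank ker ∂_3 − rank ∂_4 = (1 − 1) − 0 = 0, and there is no ∂_4, so H_3 ≅ 0.

As a check, the Euler characteristic is 10 − 18 + 10 − 1 = 1, which agrees with 2 − 1 + 0 − 0 = 1.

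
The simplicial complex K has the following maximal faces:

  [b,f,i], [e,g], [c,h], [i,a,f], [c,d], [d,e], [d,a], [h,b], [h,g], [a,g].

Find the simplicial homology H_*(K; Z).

H_0 = Z,  H_1 = Z^3,  H_2 = 0.

Order the vertices as a < b < c < d < e < f < g < h < i. Listing each simplex with vertices in this order, K has dimension 2 with simplices:

  0-simplices (9): a, b, c, d, e, f, g, h, i
  1-simplices (13): ad, af, ag, ai, bf, bh, bi, cd, ch, de, eg, fi, gh
  2-simplices (2): afi, bfi

Hence C_0 ≅ Z^9, C_1 ≅ Z^13, C_2 ≅ Z^2.

The boundary map ∂_1: C_1 → C_0 sends each edge [p,q] (with p < q) to q − p. For instance
  ∂bi = i − b.
The resulting 9×13 matrix has rank 8, and its Smith normal form has invariant factors (1,1,1,1,1,1,1,1).

∂_2: C_2 → C_1 sends each 2-simplex [p,q,r] to [q,r] − [p,r] + [p,q]. For instance
  ∂afi = fi − ai + af,
  ∂bfi = fi − bi + bf.
This gives a 13×2 integer matrix of rank 2; reducing to Smith normal form yields diagonal entries (1,1).

Reading off H_k = ker ∂_k / im ∂_{k+1}:

  H_0: rank C_0 − rank ∂_1 = 9 − 8 = 1, and the invariant factors of ∂_1 are all 1, so H_0 = Z.
  H_1: rank ker ∂_1 − rank ∂_2 = (13 − 8) − 2 = 3, and the invariant factors of ∂_2 are all 1, so H_1 = Z^3.
  H_2: rank ker ∂_2 − rank ∂_3 = (2 − 2) − 0 = 0, and there is no ∂_3, so H_2 = 0.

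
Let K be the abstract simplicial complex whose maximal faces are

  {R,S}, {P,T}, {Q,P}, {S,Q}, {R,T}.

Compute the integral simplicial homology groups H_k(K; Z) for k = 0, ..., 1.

We work with the vertex ordering P < Q < R < S < T. The simplices of K, each written with vertices in increasing order, are:

  0-simplices (5): P, Q, R, S, T
  1-simplices (5): PQ, PT, QS, RS, RT

Hence C_0 ≅ Z^5, C_1 ≅ Z^5.

The boundary map ∂_1: C_1 → C_0 is given by ∂[p,q] = [q] − [p].
The resulting 5×5 matrix has rank 4, and its Smith normal form has invariant factors (1,1,1,1).

Now H_k = ker ∂_k / im ∂_{k+1}, so:

  H_0: rank C_0 − rank ∂_1 = 5 − 4 = 1, and the invariant factors of ∂_1 are all 1, so H_0 = Z.
  H_1: rank ker ∂_1 − rank ∂_2 = (5 − 4) − 0 = 1, and there is no ∂_2, so H_1 = Z.

H_0 ≅ Z,  H_1 ≅ Z.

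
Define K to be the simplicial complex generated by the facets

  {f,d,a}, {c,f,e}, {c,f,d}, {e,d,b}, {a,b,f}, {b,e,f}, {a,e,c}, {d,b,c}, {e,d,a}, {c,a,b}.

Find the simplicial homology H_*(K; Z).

K has 6 vertices, 15 edges, 10 triangles.
rank ∂_0 = 0, rank ∂_1 = 5 ⇒ b_0 = 6 − 0 − 5 = 1; all invariant factors of ∂_1 are 1 so no torsion. So H_0 ≅ Z.
rank ∂_1 = 5, rank ∂_2 = 10 ⇒ b_1 = 15 − 5 − 10 = 0; ∂_2 has invariant factor(s) [2] giving torsion. So H_1 ≅ Z/2Z.
rank ∂_2 = 10, rank ∂_3 = 0 ⇒ b_2 = 10 − 10 − 0 = 0. So H_2 ≅ 0.

H_0 ≅ Z,  H_1 ≅ Z/2Z,  H_2 = 0.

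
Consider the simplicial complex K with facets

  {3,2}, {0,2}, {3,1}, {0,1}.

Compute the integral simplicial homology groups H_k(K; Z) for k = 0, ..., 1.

H_0 = Z,  H_1 = Z.

Take the total order 0 < 1 < 2 < 3 on the vertex set. Then K (dimension 1) consists of the simplices:

  0-simplices (4): [0], [1], [2], [3]
  1-simplices (4): [0,1], [0,2], [1,3], [2,3]

Hence C_0 ≅ Z^4, C_1 ≅ Z^4.

The boundary map ∂_1: C_1 → C_0 sends each edge [p,q] (with p < q) to q − p.
This gives a 4×4 integer matrix of rank 3; reducing to Smith normal form yields diagonal entries (1,1,1).

Reading off H_k = ker ∂_k / im ∂_{k+1}:

  H_0: rank C_0 − rank ∂_1 = 4 − 3 = 1, and the invariant factors of ∂_1 are all 1, so H_0 = Z.
  H_1: rank ker ∂_1 − rank ∂_2 = (4 − 3) − 0 = 1, and there is no ∂_2, so H_1 = Z.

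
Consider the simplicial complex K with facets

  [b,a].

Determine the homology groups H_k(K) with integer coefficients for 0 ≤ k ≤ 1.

Order the vertices as a < b. Listing each simplex with vertices in this order, K has dimension 1 with simplices:

  0-simplices (2): a, b
  1-simplices (1): ab

so the chain groups are C_0 ≅ Z^2, C_1 ≅ Z^1.

Boundary ∂_1: C_1 → C_0 is given by ∂[p,q] = [q] − [p].
The resulting 2×1 matrix has rank 1, and its Smith normal form has invariant factors (1).

Reading off H_k = ker ∂_k / im ∂_{k+1}:

  H_0: rank C_0 − rank ∂_1 = 2 − 1 = 1, and the invariant factors of ∂_1 are all 1, so H_0 = Z.
  H_1: rank ker ∂_1 − rank ∂_2 = (1 − 1) − 0 = 0, and there is no ∂_2, so H_1 = 0.

As a check, the Euler characteristic is 2 − 1 = 1, which agrees with 1 − 0 = 1.

H_0 = Z,  H_1 = 0.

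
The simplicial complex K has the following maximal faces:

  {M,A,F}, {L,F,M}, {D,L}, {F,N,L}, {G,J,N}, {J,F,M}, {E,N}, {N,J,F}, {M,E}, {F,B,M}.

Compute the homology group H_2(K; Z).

H_2 = 0.

Order the vertices as A < B < D < E < F < G < J < L < M < N. Listing each simplex with vertices in this order, K has dimension 2 with simplices:

  0-simplices (10): A, B, D, E, F, G, J, L, M, N
  1-simplices (17): AF, AM, BF, BM, DL, EM, EN, FJ, FL, FM, FN, GJ, GN, JM, JN, LM, LN
  2-simplices (7): AFM, BFM, FJM, FJN, FLM, FLN, GJN

so the chain groups are C_0 ≅ Z^10, C_1 ≅ Z^17, C_2 ≅ Z^7.

The boundary map ∂_1: C_1 → C_0 maps an edge to its endpoints' difference, ∂[p,q] = q − p.
As a 10×17 matrix over Z this has rank 9, with invariant factors (1,1,1,1,1,1,1,1,1).

∂_2: C_2 → C_1 sends each 2-simplex [p,q,r] to [q,r] − [p,r] + [p,q]. For instance
  ∂FLM = LM − FM + FL,
  ∂FLN = LN − FN + FL.
The 17×7 boundary matrix has rank 7 and Smith normal form diag(1,1,1,1,1,1,1).

From H_k ≅ ker(∂_k) / im(∂_{k+1}) we obtain:

  H_2: rank ker ∂_2 − rank ∂_3 = (7 − 7) − 0 = 0, and there is no ∂_3, so H_2 ≅ 0.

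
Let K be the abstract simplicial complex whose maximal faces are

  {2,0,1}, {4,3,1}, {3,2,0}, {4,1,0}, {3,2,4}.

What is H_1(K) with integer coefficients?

We work with the vertex ordering 0 < 1 < 2 < 3 < 4. The simplices of K, each written with vertices in increasing order, are:

  0-simplices (5): [0], [1], [2], [3], [4]
  1-simplices (10): [0,1], [0,2], [0,3], [0,4], [1,2], [1,3], [1,4], [2,3], [2,4], [3,4]
  2-simplices (5): [0,1,2], [0,1,4], [0,2,3], [1,3,4], [2,3,4]

Hence C_0 ≅ Z^5, C_1 ≅ Z^10, C_2 ≅ Z^5.

The boundary map ∂_1: C_1 → C_0 is given by ∂[p,q] = [q] − [p].
The 5×10 boundary matrix has rank 4 and Smith normal form diag(1,1,1,1).

Boundary ∂_2: C_2 → C_1 maps a triangle to the signed sum of its edges. For instance
  ∂[0,1,2] = [1,2] − [0,2] + [0,1],
  ∂[0,2,3] = [2,3] − [0,3] + [0,2].
As a 10×5 matrix over Z this has rank 5, with invariant factors (1,1,1,1,1).

Reading off H_k = ker ∂_k / im ∂_{k+1}:

  H_1: rank ker ∂_1 − rank ∂_2 = (10 − 4) − 5 = 1, and the invariant factors of ∂_2 are all 1, so H_1 ≅ Z.

H_1 = Z.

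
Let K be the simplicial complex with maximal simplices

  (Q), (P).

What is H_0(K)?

H_0 ≅ Z^2.

Fix the vertex order P < Q and write every simplex with vertices in increasing order. Then dim K = 0 and the simplices of K are:

  0-simplices (2): P, Q

Hence C_0 ≅ Z^2.

Computing H_k = (kernel of ∂_k) / (image of ∂_{k+1}):

  H_0: rank C_0 − rank ∂_1 = 2 − 0 = 2, and there is no ∂_1, so H_0 = Z^2.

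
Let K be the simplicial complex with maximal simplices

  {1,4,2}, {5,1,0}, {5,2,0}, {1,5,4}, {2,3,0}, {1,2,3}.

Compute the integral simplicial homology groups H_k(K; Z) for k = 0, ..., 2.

H_0 = Z,  H_1 = Z,  H_2 = 0.

Take the total order 0 < 1 < 2 < 3 < 4 < 5 on the vertex set. Then K (dimension 2) consists of the simplices:

  0-simplices (6): [0], [1], [2], [3], [4], [5]
  1-simplices (12): [0,1], [0,2], [0,3], [0,5], [1,2], [1,3], [1,4], [1,5], [2,3], [2,4], [2,5], [4,5]
  2-simplices (6): [0,1,5], [0,2,3], [0,2,5], [1,2,3], [1,2,4], [1,4,5]

giving chain groups C_0 ≅ Z^6, C_1 ≅ Z^12, C_2 ≅ Z^6.

The boundary map ∂_1: C_1 → C_0 sends each edge [p,q] (with p < q) to q − p. For instance
  ∂[2,5] = [5] − [2].
The 6×12 boundary matrix has rank 5 and Smith normal form diag(1,1,1,1,1).

Boundary ∂_2: C_2 → C_1 acts by ∂[p,q,r] = [q,r] − [p,r] + [p,q]. For instance
  ∂[0,1,5] = [1,5] − [0,5] + [0,1],
  ∂[1,2,4] = [2,4] − [1,4] + [1,2].
The 12×6 boundary matrix has rank 6 and Smith normal form diag(1,1,1,1,1,1).

Now H_k = ker ∂_k / im ∂_{k+1}, so:

  H_0: rank C_0 − rank ∂_1 = 6 − 5 = 1, and the invariant factors of ∂_1 are all 1, so H_0 ≅ Z.
  H_1: rank ker ∂_1 − rank ∂_2 = (12 − 5) − 6 = 1, and the invariant factors of ∂_2 are all 1, so H_1 ≅ Z.
  H_2: rank ker ∂_2 − rank ∂_3 = (6 − 6) − 0 = 0, and there is no ∂_3, so H_2 ≅ 0.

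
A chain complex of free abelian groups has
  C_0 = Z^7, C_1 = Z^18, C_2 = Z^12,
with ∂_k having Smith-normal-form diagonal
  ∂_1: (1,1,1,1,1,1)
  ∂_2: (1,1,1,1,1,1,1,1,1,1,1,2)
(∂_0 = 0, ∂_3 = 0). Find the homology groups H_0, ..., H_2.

H_0 ≅ Z,  H_1 ≅ Z/2,  H_2 = 0.

H_0: b_0 = 7 − 0 − 6 = 1; torsion from ∂_1 factors > 1: none. So H_0 ≅ Z.
H_1: b_1 = 18 − 6 − 12 = 0; torsion from ∂_2 factors > 1: [2]. So H_1 ≅ Z/2.
H_2: b_2 = 12 − 12 − 0 = 0; torsion from ∂_3 factors > 1: none. So H_2 ≅ 0.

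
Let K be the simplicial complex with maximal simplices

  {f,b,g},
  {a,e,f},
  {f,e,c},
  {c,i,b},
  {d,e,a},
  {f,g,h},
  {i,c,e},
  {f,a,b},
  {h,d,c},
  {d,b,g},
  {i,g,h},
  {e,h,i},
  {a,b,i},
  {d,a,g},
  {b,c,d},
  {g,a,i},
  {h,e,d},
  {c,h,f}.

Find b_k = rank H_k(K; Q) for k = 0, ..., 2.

K has 9 vertices, 27 edges, 18 triangles.
rank ∂_0 = 0, rank ∂_1 = 8 ⇒ b_0 = 9 − 0 − 8 = 1; all invariant factors of ∂_1 are 1 so no torsion. So H_0 = Z.
rank ∂_1 = 8, rank ∂_2 = 18 ⇒ b_1 = 27 − 8 − 18 = 1; ∂_2 has invariant factor(s) [2] giving torsion. So H_1 = Z × Z/2.
rank ∂_2 = 18, rank ∂_3 = 0 ⇒ b_2 = 18 − 18 − 0 = 0. So H_2 = 0.

b_0 = 1, b_1 = 1, b_2 = 0.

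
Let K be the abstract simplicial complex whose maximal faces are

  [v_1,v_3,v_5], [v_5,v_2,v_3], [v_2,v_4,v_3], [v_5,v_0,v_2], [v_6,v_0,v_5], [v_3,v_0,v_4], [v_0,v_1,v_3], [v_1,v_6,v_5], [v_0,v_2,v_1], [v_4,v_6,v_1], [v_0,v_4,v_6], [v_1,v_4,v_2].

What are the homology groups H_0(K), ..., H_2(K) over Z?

H_0 ≅ Z,  H_1 ≅ Z/2,  H_2 = 0.

Fix the vertex order v_0 < v_1 < v_2 < v_3 < v_4 < v_5 < v_6 and write every simplex with vertices in increasing order. Then dim K = 2 and the simplices of K are:

  0-simplices (7): [v_0], [v_1], [v_2], [v_3], [v_4], [v_5], [v_6]
  1-simplices (18): (18 of them)
  2-simplices (12): (12 of them)

giving chain groups C_0 ≅ Z^7, C_1 ≅ Z^18, C_2 ≅ Z^12.

∂_1: C_1 → C_0 sends each edge [p,q] (with p < q) to q − p. For instance
  ∂[v_0,v_4] = [v_4] − [v_0].
As a 7×18 matrix over Z this has rank 6, with invariant factors (1,1,1,1,1,1).

∂_2: C_2 → C_1 acts by ∂[p,q,r] = [q,r] − [p,r] + [p,q]. For instance
  ∂[v_0,v_1,v_3] = [v_1,v_3] − [v_0,v_3] + [v_0,v_1],
  ∂[v_0,v_4,v_6] = [v_4,v_6] − [v_0,v_6] + [v_0,v_4].
As a 18×12 matrix over Z this has rank 12, with invariant factors (1,1,1,1,1,1,1,1,1,1,1,2).

From H_k ≅ ker(∂_k) / im(∂_{k+1}) we obtain:

  H_0: rank C_0 − rank ∂_1 = 7 − 6 = 1, and the invariant factors of ∂_1 are all 1, so H_0 ≅ Z.
  H_1: rank ker ∂_1 − rank ∂_2 = (18 − 6) − 12 = 0, and ∂_2 has invariant factor 2 > 1, so H_1 ≅ Z/2.
  H_2: rank ker ∂_2 − rank ∂_3 = (12 − 12) − 0 = 0, and there is no ∂_3, so H_2 ≅ 0.

(K is a triangulation of the real projective plane RP^2.)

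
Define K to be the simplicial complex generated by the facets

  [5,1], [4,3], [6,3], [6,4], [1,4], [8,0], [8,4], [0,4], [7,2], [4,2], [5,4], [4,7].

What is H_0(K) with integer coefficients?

H_0 = Z.

We work with the vertex ordering 0 < 1 < 2 < 3 < 4 < 5 < 6 < 7 < 8. The simplices of K, each written with vertices in increasing order, are:

  0-simplices (9): [0], [1], [2], [3], [4], [5], [6], [7], [8]
  1-simplices (12): [0,4], [0,8], [1,4], [1,5], [2,4], [2,7], [3,4], [3,6], [4,5], [4,6], [4,7], [4,8]

so the chain groups are C_0 ≅ Z^9, C_1 ≅ Z^12.

The boundary map ∂_1: C_1 → C_0 sends each edge [p,q] (with p < q) to q − p. For instance
  ∂[0,8] = [8] − [0].
The resulting 9×12 matrix has rank 8, and its Smith normal form has invariant factors (1,1,1,1,1,1,1,1).

Reading off H_k = ker ∂_k / im ∂_{k+1}:

  H_0: rank C_0 − rank ∂_1 = 9 − 8 = 1, and the invariant factors of ∂_1 are all 1, so H_0 = Z.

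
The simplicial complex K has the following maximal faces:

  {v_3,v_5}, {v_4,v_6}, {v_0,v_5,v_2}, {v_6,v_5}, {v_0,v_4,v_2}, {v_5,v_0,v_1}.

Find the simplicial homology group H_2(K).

H_2 ≅ 0.

Take the total order v_0 < v_1 < v_2 < v_3 < v_4 < v_5 < v_6 on the vertex set. Then K (dimension 2) consists of the simplices:

  0-simplices (7): [v_0], [v_1], [v_2], [v_3], [v_4], [v_5], [v_6]
  1-simplices (10): [v_0,v_1], [v_0,v_2], [v_0,v_4], [v_0,v_5], [v_1,v_5], [v_2,v_4], [v_2,v_5], [v_3,v_5], [v_4,v_6], [v_5,v_6]
  2-simplices (3): [v_0,v_1,v_5], [v_0,v_2,v_4], [v_0,v_2,v_5]

giving chain groups C_0 ≅ Z^7, C_1 ≅ Z^10, C_2 ≅ Z^3.

∂_1: C_1 → C_0 is given by ∂[p,q] = [q] − [p].
The resulting 7×10 matrix has rank 6, and its Smith normal form has invariant factors (1,1,1,1,1,1).

The boundary map ∂_2: C_2 → C_1 maps a triangle to the signed sum of its edges. For instance
  ∂[v_0,v_1,v_5] = [v_1,v_5] − [v_0,v_5] + [v_0,v_1],
  ∂[v_0,v_2,v_5] = [v_2,v_5] − [v_0,v_5] + [v_0,v_2].
As a 10×3 matrix over Z this has rank 3, with invariant factors (1,1,1).

Now H_k = ker ∂_k / im ∂_{k+1}, so:

  H_2: rank ker ∂_2 − rank ∂_3 = (3 − 3) − 0 = 0, and there is no ∂_3, so H_2 = 0.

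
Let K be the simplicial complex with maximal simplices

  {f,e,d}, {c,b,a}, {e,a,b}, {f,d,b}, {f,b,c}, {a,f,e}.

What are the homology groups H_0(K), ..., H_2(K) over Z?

We work with the vertex ordering a < b < c < d < e < f. The simplices of K, each written with vertices in increasing order, are:

  0-simplices (6): a, b, c, d, e, f
  1-simplices (12): ab, ac, ae, af, bc, bd, be, bf, cf, de, df, ef
  2-simplices (6): abc, abe, aef, bcf, bdf, def

giving chain groups C_0 ≅ Z^6, C_1 ≅ Z^12, C_2 ≅ Z^6.

Boundary ∂_1: C_1 → C_0 is given by ∂[p,q] = [q] − [p].
The resulting 6×12 matrix has rank 5, and its Smith normal form has invariant factors (1,1,1,1,1).

∂_2: C_2 → C_1 sends each 2-simplex [p,q,r] to [q,r] − [p,r] + [p,q]. For instance
  ∂bdf = df − bf + bd,
  ∂bcf = cf − bf + bc.
This gives a 12×6 integer matrix of rank 6; reducing to Smith normal form yields diagonal entries (1,1,1,1,1,1).

Now H_k = ker ∂_k / im ∂_{k+1}, so:

  H_0: rank C_0 − rank ∂_1 = 6 − 5 = 1, and the invariant factors of ∂_1 are all 1, so H_0 = Z.
  H_1: rank ker ∂_1 − rank ∂_2 = (12 − 5) − 6 = 1, and the invariant factors of ∂_2 are all 1, so H_1 = Z.
  H_2: rank ker ∂_2 − rank ∂_3 = (6 − 6) − 0 = 0, and there is no ∂_3, so H_2 = 0.

H_0 ≅ Z,  H_1 ≅ Z,  H_2 = 0.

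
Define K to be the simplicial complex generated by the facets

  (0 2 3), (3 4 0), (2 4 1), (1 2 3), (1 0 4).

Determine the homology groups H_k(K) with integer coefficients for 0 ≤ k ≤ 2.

K has 5 vertices, 10 edges, 5 triangles.
rank ∂_0 = 0, rank ∂_1 = 4 ⇒ b_0 = 5 − 0 − 4 = 1; all invariant factors of ∂_1 are 1 so no torsion. So H_0 = Z.
rank ∂_1 = 4, rank ∂_2 = 5 ⇒ b_1 = 10 − 4 − 5 = 1; all invariant factors of ∂_2 are 1 so no torsion. So H_1 = Z.
rank ∂_2 = 5, rank ∂_3 = 0 ⇒ b_2 = 5 − 5 − 0 = 0. So H_2 = 0.

H_0 ≅ Z,  H_1 ≅ Z,  H_2 = 0.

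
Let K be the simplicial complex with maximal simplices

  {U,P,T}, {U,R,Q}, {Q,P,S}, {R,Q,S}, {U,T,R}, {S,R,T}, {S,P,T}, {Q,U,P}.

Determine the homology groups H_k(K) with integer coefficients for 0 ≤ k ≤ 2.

H_0 = Z,  H_1 = 0,  H_2 = Z.

Take the total order P < Q < R < S < T < U on the vertex set. Then K (dimension 2) consists of the simplices:

  0-simplices (6): P, Q, R, S, T, U
  1-simplices (12): PQ, PS, PT, PU, QR, QS, QU, RS, RT, RU, ST, TU
  2-simplices (8): PQS, PQU, PST, PTU, QRS, QRU, RST, RTU

Hence C_0 ≅ Z^6, C_1 ≅ Z^12, C_2 ≅ Z^8.

The boundary map ∂_1: C_1 → C_0 sends each edge [p,q] (with p < q) to q − p. For instance
  ∂RU = U − R.
This gives a 6×12 integer matrix of rank 5; reducing to Smith normal form yields diagonal entries (1,1,1,1,1).

The boundary map ∂_2: C_2 → C_1 sends each 2-simplex [p,q,r] to [q,r] − [p,r] + [p,q]. For instance
  ∂PST = ST − PT + PS,
  ∂QRS = RS − QS + QR.
The 12×8 boundary matrix has rank 7 and Smith normal form diag(1,1,1,1,1,1,1).

Now H_k = ker ∂_k / im ∂_{k+1}, so:

  H_0: rank C_0 − rank ∂_1 = 6 − 5 = 1, and the invariant factors of ∂_1 are all 1, so H_0 ≅ Z.
  H_1: rank ker ∂_1 − rank ∂_2 = (12 − 5) − 7 = 0, and the invariant factors of ∂_2 are all 1, so H_1 ≅ 0.
  H_2: rank ker ∂_2 − rank ∂_3 = (8 − 7) − 0 = 1, and there is no ∂_3, so H_2 ≅ Z.

As a check, the Euler characteristic is 6 − 12 + 8 = 2, which agrees with 1 − 0 + 1 = 2.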